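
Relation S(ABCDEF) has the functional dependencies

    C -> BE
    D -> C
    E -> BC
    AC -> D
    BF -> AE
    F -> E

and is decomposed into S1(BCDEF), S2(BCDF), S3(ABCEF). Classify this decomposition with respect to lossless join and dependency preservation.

Lossless test (chase): Rows 1 and 2 agree on C; apply C→BE and equate their BE entries. Rows 1 and 2 agree on BF; apply BF→AE and equate their AE entries. Rows 1 and 3 agree on BF; apply BF→AE and equate their AE entries. Rows 1 and 3 agree on AC; apply AC→D and equate their D entries. Row 1 is now all distinguished symbols — the join is lossless.
Dependency preservation: the restricted closure of {AC} across the fragments never reaches {D}, so AC → D cannot be enforced without a join — not preserved.

lossless but not dependency-preserving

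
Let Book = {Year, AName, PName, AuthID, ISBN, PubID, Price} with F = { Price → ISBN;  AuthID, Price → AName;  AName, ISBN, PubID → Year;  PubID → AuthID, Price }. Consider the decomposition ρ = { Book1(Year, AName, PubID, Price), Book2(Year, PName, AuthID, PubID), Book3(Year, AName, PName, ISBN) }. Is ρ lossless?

No

Chase test. Columns are Year, AName, PName, AuthID, ISBN, PubID, Price; row i has aⱼ where attribute j ∈ Booki, else bᵢⱼ.
Initial tableau (one row per fragment):
  row 1: a1 a2 b13 b14 b15 a6 a7
  row 2: a1 b22 a3 a4 b25 a6 b27
  row 3: a1 a2 a3 b34 a5 b36 b37
Rows 1 and 2 agree on PubID; apply PubID→AuthID, Price and equate their AuthID, Price entries.
Rows 1 and 2 agree on Price; apply Price→ISBN and equate their ISBN entries.
Rows 1 and 2 agree on AuthID, Price; apply AuthID, Price→AName and equate their AName entries.
No row becomes fully distinguished — the join is lossy.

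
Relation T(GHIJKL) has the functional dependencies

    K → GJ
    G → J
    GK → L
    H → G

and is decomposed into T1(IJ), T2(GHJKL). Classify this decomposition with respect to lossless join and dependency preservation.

lossy but dependency-preserving

Lossless test: (J)⁺ = {J}, which is a superkey of neither fragment — lossy.
Dependency preservation: every FD's attributes lie within a single fragment, so each can be enforced locally — preserved.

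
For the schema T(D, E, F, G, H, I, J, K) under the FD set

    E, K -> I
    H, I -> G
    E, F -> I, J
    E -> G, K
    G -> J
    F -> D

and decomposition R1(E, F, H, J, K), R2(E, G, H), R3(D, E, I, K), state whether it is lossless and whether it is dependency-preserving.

lossy and not dependency-preserving

Lossless test (chase): Rows 1 and 3 agree on E, K; apply E, K→I and equate their I entries. Rows 1 and 2 agree on E; apply E→G, K and equate their G, K entries. Rows 1 and 3 agree on E; apply E→G, K and equate their G, K entries. Rows 1 and 2 agree on G; apply G→J and equate their J entries. Rows 1 and 3 agree on G; apply G→J and equate their J entries. Rows 1 and 2 agree on E, K; apply E, K→I and equate their I entries. No row becomes fully distinguished — the join is lossy.
Dependency preservation: the restricted closure of {H, I} across the fragments never reaches {G}, so H, I → G cannot be enforced without a join — not preserved.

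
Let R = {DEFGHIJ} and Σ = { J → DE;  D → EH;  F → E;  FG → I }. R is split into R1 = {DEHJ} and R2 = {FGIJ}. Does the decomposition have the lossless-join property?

Yes

Common attributes: R1 ∩ R2 = {J}.
Closure of {J}: J → DE applies, adding DE; D → EH applies, adding H. So (J)⁺ = {DEHJ}.
This closure contains every attribute of R1, so R1 ∩ R2 → R1. The join is lossless.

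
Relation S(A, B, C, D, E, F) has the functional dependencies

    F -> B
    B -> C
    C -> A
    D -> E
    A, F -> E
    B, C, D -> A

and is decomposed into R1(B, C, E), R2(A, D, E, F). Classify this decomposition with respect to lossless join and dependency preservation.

lossy and not dependency-preserving

Lossless test: (E)⁺ = {E}, which is a superkey of neither fragment — lossy.
Dependency preservation: the restricted closure of {F} across the fragments never reaches {B}, so F → B cannot be enforced without a join — not preserved.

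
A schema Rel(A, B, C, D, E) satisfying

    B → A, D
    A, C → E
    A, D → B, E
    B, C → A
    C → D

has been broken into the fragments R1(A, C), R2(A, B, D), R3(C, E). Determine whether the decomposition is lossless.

No

Chase test. Columns are A, B, C, D, E; row i has aⱼ where attribute j ∈ Ri, else bᵢⱼ.
Initial tableau (one row per fragment):
  row 1: a1 b12 a3 b14 b15
  row 2: a1 a2 b23 a4 b25
  row 3: b31 b32 a3 b34 a5
Rows 1 and 3 agree on C; apply C→D and equate their D entries.
No row becomes fully distinguished — the join is lossy.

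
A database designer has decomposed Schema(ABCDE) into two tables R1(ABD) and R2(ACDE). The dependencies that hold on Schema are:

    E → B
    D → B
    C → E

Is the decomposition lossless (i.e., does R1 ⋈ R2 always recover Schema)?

Common attributes: R1 ∩ R2 = {AD}.
Closure of {AD}: D → B applies, adding B. So (AD)⁺ = {ABD}.
This closure contains every attribute of R1, so R1 ∩ R2 → R1. The join is lossless.

Yes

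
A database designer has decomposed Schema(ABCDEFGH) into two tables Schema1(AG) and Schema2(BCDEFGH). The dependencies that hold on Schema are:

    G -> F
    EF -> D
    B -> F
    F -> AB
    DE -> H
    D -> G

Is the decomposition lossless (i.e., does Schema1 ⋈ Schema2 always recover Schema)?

Yes

Common attributes: Schema1 ∩ Schema2 = {G}.
Closure of {G}: G → F applies, adding F; F → AB applies, adding AB. So (G)⁺ = {ABFG}.
This closure contains every attribute of Schema1, so Schema1 ∩ Schema2 → Schema1. The join is lossless.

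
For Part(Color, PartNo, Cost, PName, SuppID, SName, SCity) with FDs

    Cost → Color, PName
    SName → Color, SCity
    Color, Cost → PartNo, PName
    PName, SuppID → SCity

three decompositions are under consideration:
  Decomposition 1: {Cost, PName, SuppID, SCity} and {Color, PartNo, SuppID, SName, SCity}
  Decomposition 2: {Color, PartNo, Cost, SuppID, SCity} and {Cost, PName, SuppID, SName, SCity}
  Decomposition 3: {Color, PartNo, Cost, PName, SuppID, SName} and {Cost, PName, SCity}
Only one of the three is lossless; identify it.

Decomposition 2

Decomposition 1: common = {SuppID, SCity}, closure = {SuppID, SCity} → lossy.
Decomposition 2: common = {Cost, SuppID, SCity}, closure = {Color, PartNo, Cost, PName, SuppID, SCity} → lossless.
Decomposition 3: common = {Cost, PName}, closure = {Color, PartNo, Cost, PName} → lossy.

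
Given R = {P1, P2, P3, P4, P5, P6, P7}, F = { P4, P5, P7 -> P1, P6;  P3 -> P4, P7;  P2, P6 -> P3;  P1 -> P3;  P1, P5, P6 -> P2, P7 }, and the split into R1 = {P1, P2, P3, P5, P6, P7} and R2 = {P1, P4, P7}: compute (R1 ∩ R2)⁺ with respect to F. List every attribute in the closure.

P1, P3, P4, P7

R1 ∩ R2 = {P1, P7}.
P1 → P3 applies, adding P3
P3 → P4, P7 applies, adding P4
Closure: {P1, P3, P4, P7}.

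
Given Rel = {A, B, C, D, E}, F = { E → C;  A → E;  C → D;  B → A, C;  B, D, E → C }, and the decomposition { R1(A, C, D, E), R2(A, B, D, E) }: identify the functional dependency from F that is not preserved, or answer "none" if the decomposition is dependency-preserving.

E → C lies within R1.
A → E lies within R1.
C → D lies within R1.
B → A, C: restricted closure across fragments reaches A, C.
B, D, E → C: restricted closure across fragments reaches C.
Every dependency is enforceable on the fragments, so the decomposition is dependency-preserving.

none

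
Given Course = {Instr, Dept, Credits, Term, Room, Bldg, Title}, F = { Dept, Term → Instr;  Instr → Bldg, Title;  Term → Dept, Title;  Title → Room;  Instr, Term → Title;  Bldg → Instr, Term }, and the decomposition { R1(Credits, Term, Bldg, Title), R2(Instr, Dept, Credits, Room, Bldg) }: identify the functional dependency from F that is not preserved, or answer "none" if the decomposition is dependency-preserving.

Title → Room

Check Title → Room: no single fragment contains all of {Room, Title}, and the restricted closure of {Title} across the fragments never reaches {Room}.
Dept, Term → Instr is preserved.
Instr → Bldg, Title is preserved.
Term → Dept, Title is preserved.
Instr, Term → Title is preserved.
Bldg → Instr, Term is preserved.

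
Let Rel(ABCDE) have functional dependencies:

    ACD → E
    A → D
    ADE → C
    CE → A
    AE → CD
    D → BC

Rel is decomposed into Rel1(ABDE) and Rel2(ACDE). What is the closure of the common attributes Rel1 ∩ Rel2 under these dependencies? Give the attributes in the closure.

ABCDE

Rel1 ∩ Rel2 = {ADE}.
ADE → C applies, adding C
D → BC applies, adding B
Closure: {ABCDE}.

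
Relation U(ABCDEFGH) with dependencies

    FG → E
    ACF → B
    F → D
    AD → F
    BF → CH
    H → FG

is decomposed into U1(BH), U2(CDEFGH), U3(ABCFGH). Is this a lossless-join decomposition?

Yes

Chase test. Columns are ABCDEFGH; row i has aⱼ where attribute j ∈ Ui, else bᵢⱼ.
Initial tableau (one row per fragment):
  row 1: b11 a2 b13 b14 b15 b16 b17 a8
  row 2: b21 b22 a3 a4 a5 a6 a7 a8
  row 3: a1 a2 a3 b34 b35 a6 a7 a8
Rows 2 and 3 agree on FG; apply FG→E and equate their E entries.
Rows 2 and 3 agree on F; apply F→D and equate their D entries.
Rows 1 and 2 agree on H; apply H→FG and equate their FG entries.
Rows 1 and 2 agree on FG; apply FG→E and equate their E entries.
Rows 1 and 2 agree on F; apply F→D and equate their D entries.
Rows 1 and 3 agree on BF; apply BF→CH and equate their CH entries.
Row 3 is now all distinguished symbols — the join is lossless.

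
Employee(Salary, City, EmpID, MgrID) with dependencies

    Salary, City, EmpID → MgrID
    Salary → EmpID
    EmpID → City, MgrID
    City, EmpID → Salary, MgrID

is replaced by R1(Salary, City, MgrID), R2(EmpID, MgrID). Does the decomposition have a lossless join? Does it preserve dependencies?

Lossless test: (MgrID)⁺ = {MgrID}, which is a superkey of neither fragment — lossy.
Dependency preservation: the restricted closure of {Salary} across the fragments never reaches {EmpID}, so Salary → EmpID cannot be enforced without a join — not preserved.

lossy and not dependency-preserving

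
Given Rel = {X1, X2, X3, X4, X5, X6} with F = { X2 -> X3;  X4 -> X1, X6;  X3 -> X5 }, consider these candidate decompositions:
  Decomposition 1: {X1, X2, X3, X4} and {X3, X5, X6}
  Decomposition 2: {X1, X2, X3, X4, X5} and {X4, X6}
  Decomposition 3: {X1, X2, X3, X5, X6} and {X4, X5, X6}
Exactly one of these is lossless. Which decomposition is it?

Decomposition 2

Decomposition 1: common = {X3}, closure = {X3, X5} → lossy.
Decomposition 2: common = {X4}, closure = {X1, X4, X6} → lossless.
Decomposition 3: common = {X5, X6}, closure = {X5, X6} → lossy.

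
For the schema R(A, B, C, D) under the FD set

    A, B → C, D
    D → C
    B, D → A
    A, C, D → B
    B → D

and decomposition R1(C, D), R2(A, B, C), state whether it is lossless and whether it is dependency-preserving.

lossy and not dependency-preserving

Lossless test: (C)⁺ = {C}, which is a superkey of neither fragment — lossy.
Dependency preservation: the restricted closure of {A, B} across the fragments never reaches {C, D}, so A, B → C, D cannot be enforced without a join — not preserved.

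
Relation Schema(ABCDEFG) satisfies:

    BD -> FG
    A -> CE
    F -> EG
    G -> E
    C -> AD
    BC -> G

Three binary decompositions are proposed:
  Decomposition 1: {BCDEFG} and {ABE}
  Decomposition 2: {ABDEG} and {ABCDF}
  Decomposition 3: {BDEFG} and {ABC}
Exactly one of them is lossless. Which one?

Decomposition 1: common = {BE}, closure = {BE} → lossy.
Decomposition 2: common = {ABD}, closure = {ABCDEFG} → lossless.
Decomposition 3: common = {B}, closure = {B} → lossy.

Decomposition 2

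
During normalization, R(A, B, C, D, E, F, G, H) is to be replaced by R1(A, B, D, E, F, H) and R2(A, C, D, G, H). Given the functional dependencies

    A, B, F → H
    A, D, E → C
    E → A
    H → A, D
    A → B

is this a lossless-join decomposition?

Common attributes: R1 ∩ R2 = {A, D, H}.
Closure of {A, D, H}: A → B applies, adding B. So (A, D, H)⁺ = {A, B, D, H}.
The closure contains neither all of R1 = {A, B, D, E, F, H} nor all of R2 = {A, C, D, G, H}, so the common attributes are not a superkey of either fragment. The join is lossy.

No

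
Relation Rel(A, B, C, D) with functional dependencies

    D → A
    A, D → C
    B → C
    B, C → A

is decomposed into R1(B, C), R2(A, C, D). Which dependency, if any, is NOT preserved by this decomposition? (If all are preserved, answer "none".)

B, C → A

Check B, C → A: no single fragment contains all of {A, B, C}, and the restricted closure of {B, C} across the fragments never reaches {A}.
D → A is preserved.
A, D → C is preserved.
B → C is preserved.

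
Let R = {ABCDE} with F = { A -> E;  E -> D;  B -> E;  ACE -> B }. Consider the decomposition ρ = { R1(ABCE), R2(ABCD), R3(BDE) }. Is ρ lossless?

Yes

Chase test. Columns are ABCDE; row i has aⱼ where attribute j ∈ Ri, else bᵢⱼ.
Initial tableau (one row per fragment):
  row 1: a1 a2 a3 b14 a5
  row 2: a1 a2 a3 a4 b25
  row 3: b31 a2 b33 a4 a5
Rows 1 and 2 agree on A; apply A→E and equate their E entries.
Rows 1 and 2 agree on E; apply E→D and equate their D entries.
Row 1 is now all distinguished symbols — the join is lossless.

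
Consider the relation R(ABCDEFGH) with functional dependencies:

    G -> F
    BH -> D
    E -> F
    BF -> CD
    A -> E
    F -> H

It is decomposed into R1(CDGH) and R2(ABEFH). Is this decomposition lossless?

No

Common attributes: R1 ∩ R2 = {H}.
No dependency enlarges {H}, so (H)⁺ = {H}.
The closure contains neither all of R1 = {CDGH} nor all of R2 = {ABEFH}, so the common attributes are not a superkey of either fragment. The join is lossy.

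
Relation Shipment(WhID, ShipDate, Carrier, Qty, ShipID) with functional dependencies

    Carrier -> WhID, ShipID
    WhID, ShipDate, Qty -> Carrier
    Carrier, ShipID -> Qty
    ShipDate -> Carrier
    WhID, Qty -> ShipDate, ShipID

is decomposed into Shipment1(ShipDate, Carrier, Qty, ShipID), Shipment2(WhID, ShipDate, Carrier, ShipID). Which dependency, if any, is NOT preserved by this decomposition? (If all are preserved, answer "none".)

WhID, Qty -> ShipDate, ShipID

Check WhID, Qty → ShipDate, ShipID: no single fragment contains all of {WhID, ShipDate, Qty, ShipID}, and the restricted closure of {WhID, Qty} across the fragments never reaches {ShipDate, ShipID}.
Carrier → WhID, ShipID is preserved.
WhID, ShipDate, Qty → Carrier is preserved.
Carrier, ShipID → Qty is preserved.
ShipDate → Carrier is preserved.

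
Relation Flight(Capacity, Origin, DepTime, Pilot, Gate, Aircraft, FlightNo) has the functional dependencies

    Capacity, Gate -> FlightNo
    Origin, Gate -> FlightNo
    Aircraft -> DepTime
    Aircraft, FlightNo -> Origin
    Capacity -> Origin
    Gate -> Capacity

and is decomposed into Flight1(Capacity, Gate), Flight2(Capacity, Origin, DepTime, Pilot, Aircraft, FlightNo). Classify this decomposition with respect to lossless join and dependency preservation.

Lossless test: (Capacity)⁺ = {Capacity, Origin}, which is a superkey of neither fragment — lossy.
Dependency preservation: the restricted closure of {Capacity, Gate} across the fragments never reaches {FlightNo}, so Capacity, Gate → FlightNo cannot be enforced without a join — not preserved.

lossy and not dependency-preserving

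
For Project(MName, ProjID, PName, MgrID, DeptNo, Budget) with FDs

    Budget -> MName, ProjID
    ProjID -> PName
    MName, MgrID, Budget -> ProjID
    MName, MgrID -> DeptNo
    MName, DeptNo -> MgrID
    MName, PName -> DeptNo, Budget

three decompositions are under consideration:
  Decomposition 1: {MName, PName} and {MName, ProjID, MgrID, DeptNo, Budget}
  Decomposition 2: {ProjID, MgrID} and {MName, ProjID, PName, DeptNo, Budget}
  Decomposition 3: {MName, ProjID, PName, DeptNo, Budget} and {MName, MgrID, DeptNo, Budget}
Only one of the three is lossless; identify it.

Decomposition 3

Decomposition 1: common = {MName}, closure = {MName} → lossy.
Decomposition 2: common = {ProjID}, closure = {ProjID, PName} → lossy.
Decomposition 3: common = {MName, DeptNo, Budget}, closure = {MName, ProjID, PName, MgrID, DeptNo, Budget} → lossless.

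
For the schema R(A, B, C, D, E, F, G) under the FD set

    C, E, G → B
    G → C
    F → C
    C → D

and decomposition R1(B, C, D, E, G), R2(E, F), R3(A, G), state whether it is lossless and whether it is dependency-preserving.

lossy and not dependency-preserving

Lossless test (chase): Rows 1 and 3 agree on G; apply G→C and equate their C entries. Rows 1 and 3 agree on C; apply C→D and equate their D entries. No row becomes fully distinguished — the join is lossy.
Dependency preservation: the restricted closure of {F} across the fragments never reaches {C}, so F → C cannot be enforced without a join — not preserved.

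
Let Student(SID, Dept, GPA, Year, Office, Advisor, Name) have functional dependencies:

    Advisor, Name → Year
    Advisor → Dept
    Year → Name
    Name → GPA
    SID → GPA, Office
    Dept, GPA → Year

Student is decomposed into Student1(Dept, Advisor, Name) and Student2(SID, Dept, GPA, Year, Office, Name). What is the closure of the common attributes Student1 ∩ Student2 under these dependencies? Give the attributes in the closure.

Student1 ∩ Student2 = {Dept, Name}.
Name → GPA applies, adding GPA
Dept, GPA → Year applies, adding Year
Closure: {Dept, GPA, Year, Name}.

Dept, GPA, Year, Name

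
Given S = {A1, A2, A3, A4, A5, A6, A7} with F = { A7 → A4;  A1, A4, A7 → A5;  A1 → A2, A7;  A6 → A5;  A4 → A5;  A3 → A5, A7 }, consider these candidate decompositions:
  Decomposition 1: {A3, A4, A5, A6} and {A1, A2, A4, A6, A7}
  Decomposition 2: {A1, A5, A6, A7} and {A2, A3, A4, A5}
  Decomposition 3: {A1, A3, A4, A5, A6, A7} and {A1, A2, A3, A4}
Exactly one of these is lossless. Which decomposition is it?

Decomposition 1: common = {A4, A6}, closure = {A4, A5, A6} → lossy.
Decomposition 2: common = {A5}, closure = {A5} → lossy.
Decomposition 3: common = {A1, A3, A4}, closure = {A1, A2, A3, A4, A5, A7} → lossless.

Decomposition 3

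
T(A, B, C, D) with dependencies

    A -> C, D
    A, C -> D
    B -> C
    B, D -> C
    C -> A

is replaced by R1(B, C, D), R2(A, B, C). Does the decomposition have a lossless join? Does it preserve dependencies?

lossless and dependency-preserving

Lossless test: (B, C)⁺ = {A, B, C, D}, which contains all of one fragment — lossless.
Dependency preservation: A → C, D; A, C → D are not contained in any single fragment, but the restricted closure of each left-hand side across the fragments still reaches the right-hand side; the remaining FDs each lie inside some fragment. All dependencies are preserved.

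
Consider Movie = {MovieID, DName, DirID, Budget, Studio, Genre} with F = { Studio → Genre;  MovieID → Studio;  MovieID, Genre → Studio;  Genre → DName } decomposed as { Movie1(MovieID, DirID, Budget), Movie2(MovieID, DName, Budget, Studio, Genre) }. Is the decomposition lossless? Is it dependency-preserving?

Lossless test: (MovieID, Budget)⁺ = {MovieID, DName, Budget, Studio, Genre}, which contains all of one fragment — lossless.
Dependency preservation: every FD's attributes lie within a single fragment, so each can be enforced locally — preserved.

lossless and dependency-preserving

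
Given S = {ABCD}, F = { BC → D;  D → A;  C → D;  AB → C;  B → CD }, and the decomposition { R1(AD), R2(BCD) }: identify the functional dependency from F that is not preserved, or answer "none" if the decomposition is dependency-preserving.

BC → D lies within R2.
D → A lies within R1.
C → D lies within R2.
AB → C: restricted closure across fragments reaches C.
B → CD lies within R2.
Every dependency is enforceable on the fragments, so the decomposition is dependency-preserving.

none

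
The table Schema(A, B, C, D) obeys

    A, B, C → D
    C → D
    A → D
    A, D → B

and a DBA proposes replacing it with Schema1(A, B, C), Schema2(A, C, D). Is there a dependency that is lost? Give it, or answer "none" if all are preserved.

none

A, B, C → D: restricted closure across fragments reaches D.
C → D lies within Schema2.
A → D lies within Schema2.
A, D → B: restricted closure across fragments reaches B.
Every dependency is enforceable on the fragments, so the decomposition is dependency-preserving.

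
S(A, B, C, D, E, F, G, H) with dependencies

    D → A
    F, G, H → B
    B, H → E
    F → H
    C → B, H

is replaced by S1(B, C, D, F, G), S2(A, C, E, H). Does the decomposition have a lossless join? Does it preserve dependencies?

lossy and not dependency-preserving

Lossless test: (C)⁺ = {B, C, E, H}, which is a superkey of neither fragment — lossy.
Dependency preservation: the restricted closure of {D} across the fragments never reaches {A}, so D → A cannot be enforced without a join — not preserved.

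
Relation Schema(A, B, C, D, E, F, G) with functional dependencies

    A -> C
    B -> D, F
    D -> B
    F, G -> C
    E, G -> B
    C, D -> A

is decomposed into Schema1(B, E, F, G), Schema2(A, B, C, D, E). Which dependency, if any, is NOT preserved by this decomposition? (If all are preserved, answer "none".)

F, G -> C

Check F, G → C: no single fragment contains all of {C, F, G}, and the restricted closure of {F, G} across the fragments never reaches {C}.
A → C is preserved.
B → D, F is preserved.
D → B is preserved.
E, G → B is preserved.
C, D → A is preserved.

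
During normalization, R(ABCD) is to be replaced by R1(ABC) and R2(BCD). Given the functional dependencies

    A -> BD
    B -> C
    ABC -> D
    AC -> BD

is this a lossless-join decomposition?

Common attributes: R1 ∩ R2 = {BC}.
No dependency enlarges {BC}, so (BC)⁺ = {BC}.
The closure contains neither all of R1 = {ABC} nor all of R2 = {BCD}, so the common attributes are not a superkey of either fragment. The join is lossy.

No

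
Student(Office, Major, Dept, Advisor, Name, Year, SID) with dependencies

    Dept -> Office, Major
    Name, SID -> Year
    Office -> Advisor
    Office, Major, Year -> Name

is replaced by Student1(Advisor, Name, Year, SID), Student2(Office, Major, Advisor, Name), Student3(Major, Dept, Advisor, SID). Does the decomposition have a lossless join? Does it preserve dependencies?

lossy and not dependency-preserving

Lossless test (chase): applying each FD to every pair of rows produces no changes in the tableau, so no row becomes fully distinguished — the join is lossy.
Dependency preservation: the restricted closure of {Dept} across the fragments never reaches {Office, Major}, so Dept → Office, Major cannot be enforced without a join — not preserved.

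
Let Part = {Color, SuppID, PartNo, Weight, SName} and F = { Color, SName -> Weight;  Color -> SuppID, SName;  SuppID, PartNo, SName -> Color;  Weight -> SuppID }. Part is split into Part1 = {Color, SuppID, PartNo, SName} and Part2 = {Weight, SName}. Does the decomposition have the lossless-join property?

No

Common attributes: Part1 ∩ Part2 = {SName}.
No dependency enlarges {SName}, so (SName)⁺ = {SName}.
The closure contains neither all of Part1 = {Color, SuppID, PartNo, SName} nor all of Part2 = {Weight, SName}, so the common attributes are not a superkey of either fragment. The join is lossy.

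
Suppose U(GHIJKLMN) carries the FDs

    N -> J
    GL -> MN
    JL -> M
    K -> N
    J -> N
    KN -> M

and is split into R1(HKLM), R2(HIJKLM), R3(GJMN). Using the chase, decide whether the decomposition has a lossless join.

Chase test. Columns are GHIJKLMN; row i has aⱼ where attribute j ∈ Ri, else bᵢⱼ.
Initial tableau (one row per fragment):
  row 1: b11 a2 b13 b14 a5 a6 a7 b18
  row 2: b21 a2 a3 a4 a5 a6 a7 b28
  row 3: a1 b32 b33 a4 b35 b36 a7 a8
Rows 1 and 2 agree on K; apply K→N and equate their N entries.
Rows 2 and 3 agree on J; apply J→N and equate their N entries.
Rows 1 and 2 agree on N; apply N→J and equate their J entries.
No row becomes fully distinguished — the join is lossy.

No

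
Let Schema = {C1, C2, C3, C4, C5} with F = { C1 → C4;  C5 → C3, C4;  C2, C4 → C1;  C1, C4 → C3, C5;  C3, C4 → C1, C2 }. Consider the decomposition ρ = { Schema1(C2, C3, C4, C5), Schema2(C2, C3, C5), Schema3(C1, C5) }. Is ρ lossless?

Yes

Chase test. Columns are C1, C2, C3, C4, C5; row i has aⱼ where attribute j ∈ Schemai, else bᵢⱼ.
Initial tableau (one row per fragment):
  row 1: b11 a2 a3 a4 a5
  row 2: b21 a2 a3 b24 a5
  row 3: a1 b32 b33 b34 a5
Rows 1 and 2 agree on C5; apply C5→C3, C4 and equate their C3, C4 entries.
Rows 1 and 3 agree on C5; apply C5→C3, C4 and equate their C3, C4 entries.
Rows 1 and 2 agree on C2, C4; apply C2, C4→C1 and equate their C1 entries.
Rows 1 and 3 agree on C3, C4; apply C3, C4→C1, C2 and equate their C1, C2 entries.
Row 1 is now all distinguished symbols — the join is lossless.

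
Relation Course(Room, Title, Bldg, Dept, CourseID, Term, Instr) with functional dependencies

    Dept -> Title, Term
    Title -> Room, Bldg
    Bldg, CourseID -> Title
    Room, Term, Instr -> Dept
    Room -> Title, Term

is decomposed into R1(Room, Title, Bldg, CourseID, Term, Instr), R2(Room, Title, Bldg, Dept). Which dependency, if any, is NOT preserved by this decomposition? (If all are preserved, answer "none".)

Room, Term, Instr -> Dept

Check Room, Term, Instr → Dept: no single fragment contains all of {Room, Dept, Term, Instr}, and the restricted closure of {Room, Term, Instr} across the fragments never reaches {Dept}.
Dept → Title, Term is preserved.
Title → Room, Bldg is preserved.
Bldg, CourseID → Title is preserved.
Room → Title, Term is preserved.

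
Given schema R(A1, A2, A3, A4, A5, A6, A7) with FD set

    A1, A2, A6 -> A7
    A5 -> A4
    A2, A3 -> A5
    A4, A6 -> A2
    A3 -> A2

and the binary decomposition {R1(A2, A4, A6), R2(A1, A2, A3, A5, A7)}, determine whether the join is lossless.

No

Common attributes: R1 ∩ R2 = {A2}.
No dependency enlarges {A2}, so (A2)⁺ = {A2}.
The closure contains neither all of R1 = {A2, A4, A6} nor all of R2 = {A1, A2, A3, A5, A7}, so the common attributes are not a superkey of either fragment. The join is lossy.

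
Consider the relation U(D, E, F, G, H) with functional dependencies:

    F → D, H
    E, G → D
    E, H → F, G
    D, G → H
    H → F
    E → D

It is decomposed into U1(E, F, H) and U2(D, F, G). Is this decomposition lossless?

No

Common attributes: U1 ∩ U2 = {F}.
Closure of {F}: F → D, H applies, adding D, H. So (F)⁺ = {D, F, H}.
The closure contains neither all of U1 = {E, F, H} nor all of U2 = {D, F, G}, so the common attributes are not a superkey of either fragment. The join is lossy.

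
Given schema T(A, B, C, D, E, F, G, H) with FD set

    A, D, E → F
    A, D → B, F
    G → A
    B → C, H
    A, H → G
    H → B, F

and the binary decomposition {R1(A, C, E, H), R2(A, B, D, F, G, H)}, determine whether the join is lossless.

Common attributes: R1 ∩ R2 = {A, H}.
Closure of {A, H}: A, H → G applies, adding G; H → B, F applies, adding B, F; B → C, H applies, adding C. So (A, H)⁺ = {A, B, C, F, G, H}.
The closure contains neither all of R1 = {A, C, E, H} nor all of R2 = {A, B, D, F, G, H}, so the common attributes are not a superkey of either fragment. The join is lossy.

No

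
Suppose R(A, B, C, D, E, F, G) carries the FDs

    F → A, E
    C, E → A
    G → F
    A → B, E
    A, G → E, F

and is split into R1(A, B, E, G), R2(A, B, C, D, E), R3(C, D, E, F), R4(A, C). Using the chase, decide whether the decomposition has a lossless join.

No

Chase test. Columns are A, B, C, D, E, F, G; row i has aⱼ where attribute j ∈ Ri, else bᵢⱼ.
Initial tableau (one row per fragment):
  row 1: a1 a2 b13 b14 a5 b16 a7
  row 2: a1 a2 a3 a4 a5 b26 b27
  row 3: b31 b32 a3 a4 a5 a6 b37
  row 4: a1 b42 a3 b44 b45 b46 b47
Rows 2 and 3 agree on C, E; apply C, E→A and equate their A entries.
Rows 1 and 3 agree on A; apply A→B, E and equate their B, E entries.
Rows 1 and 4 agree on A; apply A→B, E and equate their B, E entries.
No row becomes fully distinguished — the join is lossy.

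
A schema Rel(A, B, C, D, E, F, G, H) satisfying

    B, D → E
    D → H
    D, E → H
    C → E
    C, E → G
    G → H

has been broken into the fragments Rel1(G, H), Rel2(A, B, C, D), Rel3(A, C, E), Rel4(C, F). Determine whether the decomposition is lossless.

No

Chase test. Columns are A, B, C, D, E, F, G, H; row i has aⱼ where attribute j ∈ Reli, else bᵢⱼ.
Initial tableau (one row per fragment):
  row 1: b11 b12 b13 b14 b15 b16 a7 a8
  row 2: a1 a2 a3 a4 b25 b26 b27 b28
  row 3: a1 b32 a3 b34 a5 b36 b37 b38
  row 4: b41 b42 a3 b44 b45 a6 b47 b48
Rows 2 and 3 agree on C; apply C→E and equate their E entries.
Rows 2 and 4 agree on C; apply C→E and equate their E entries.
Rows 2 and 3 agree on C, E; apply C, E→G and equate their G entries.
Rows 2 and 4 agree on C, E; apply C, E→G and equate their G entries.
Rows 2 and 3 agree on G; apply G→H and equate their H entries.
Rows 2 and 4 agree on G; apply G→H and equate their H entries.
No row becomes fully distinguished — the join is lossy.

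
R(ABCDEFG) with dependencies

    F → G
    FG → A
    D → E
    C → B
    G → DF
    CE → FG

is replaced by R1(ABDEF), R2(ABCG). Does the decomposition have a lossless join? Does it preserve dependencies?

Lossless test: (AB)⁺ = {AB}, which is a superkey of neither fragment — lossy.
Dependency preservation: the restricted closure of {F} across the fragments never reaches {G}, so F → G cannot be enforced without a join — not preserved.

lossy and not dependency-preserving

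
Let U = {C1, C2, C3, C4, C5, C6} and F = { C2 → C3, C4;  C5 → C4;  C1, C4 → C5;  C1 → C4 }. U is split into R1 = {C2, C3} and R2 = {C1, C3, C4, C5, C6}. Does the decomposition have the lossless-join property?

No

Common attributes: R1 ∩ R2 = {C3}.
No dependency enlarges {C3}, so (C3)⁺ = {C3}.
The closure contains neither all of R1 = {C2, C3} nor all of R2 = {C1, C3, C4, C5, C6}, so the common attributes are not a superkey of either fragment. The join is lossy.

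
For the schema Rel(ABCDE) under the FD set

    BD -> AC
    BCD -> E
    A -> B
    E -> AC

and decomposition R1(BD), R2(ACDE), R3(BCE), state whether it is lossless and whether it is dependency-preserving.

lossless but not dependency-preserving

Lossless test (chase): Rows 2 and 3 agree on E; apply E→AC and equate their AC entries. Rows 2 and 3 agree on A; apply A→B and equate their B entries. Rows 1 and 2 agree on BD; apply BD→AC and equate their AC entries. Rows 1 and 2 agree on BCD; apply BCD→E and equate their E entries. Row 1 is now all distinguished symbols — the join is lossless.
Dependency preservation: the restricted closure of {BD} across the fragments never reaches {AC}, so BD → AC cannot be enforced without a join — not preserved.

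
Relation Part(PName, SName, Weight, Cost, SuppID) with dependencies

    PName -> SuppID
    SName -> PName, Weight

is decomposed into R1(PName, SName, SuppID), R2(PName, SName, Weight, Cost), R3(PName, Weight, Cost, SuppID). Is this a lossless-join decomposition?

Yes

Chase test. Columns are PName, SName, Weight, Cost, SuppID; row i has aⱼ where attribute j ∈ Ri, else bᵢⱼ.
Initial tableau (one row per fragment):
  row 1: a1 a2 b13 b14 a5
  row 2: a1 a2 a3 a4 b25
  row 3: a1 b32 a3 a4 a5
Rows 1 and 2 agree on PName; apply PName→SuppID and equate their SuppID entries.
Rows 1 and 2 agree on SName; apply SName→PName, Weight and equate their PName, Weight entries.
Row 2 is now all distinguished symbols — the join is lossless.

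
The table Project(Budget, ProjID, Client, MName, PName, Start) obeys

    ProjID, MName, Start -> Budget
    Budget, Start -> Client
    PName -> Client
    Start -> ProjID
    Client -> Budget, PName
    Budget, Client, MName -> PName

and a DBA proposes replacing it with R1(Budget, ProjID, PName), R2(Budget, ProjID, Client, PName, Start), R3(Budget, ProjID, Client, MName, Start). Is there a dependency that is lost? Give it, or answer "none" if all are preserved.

none

ProjID, MName, Start → Budget lies within R3.
Budget, Start → Client lies within R2.
PName → Client lies within R2.
Start → ProjID lies within R2.
Client → Budget, PName lies within R2.
Budget, Client, MName → PName: restricted closure across fragments reaches PName.
Every dependency is enforceable on the fragments, so the decomposition is dependency-preserving.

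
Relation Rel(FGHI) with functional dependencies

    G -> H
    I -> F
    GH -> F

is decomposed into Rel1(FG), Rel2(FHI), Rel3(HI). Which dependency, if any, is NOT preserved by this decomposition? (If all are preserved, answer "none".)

G -> H

Check G → H: no single fragment contains all of {GH}, and the restricted closure of {G} across the fragments never reaches {H}.
I → F is preserved.
GH → F is preserved.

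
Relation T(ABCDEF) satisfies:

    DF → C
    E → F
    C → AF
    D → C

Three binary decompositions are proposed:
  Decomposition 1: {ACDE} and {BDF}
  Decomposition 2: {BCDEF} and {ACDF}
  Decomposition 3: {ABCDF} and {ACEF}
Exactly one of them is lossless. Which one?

Decomposition 1: common = {D}, closure = {ACDF} → lossy.
Decomposition 2: common = {CDF}, closure = {ACDF} → lossless.
Decomposition 3: common = {ACF}, closure = {ACF} → lossy.

Decomposition 2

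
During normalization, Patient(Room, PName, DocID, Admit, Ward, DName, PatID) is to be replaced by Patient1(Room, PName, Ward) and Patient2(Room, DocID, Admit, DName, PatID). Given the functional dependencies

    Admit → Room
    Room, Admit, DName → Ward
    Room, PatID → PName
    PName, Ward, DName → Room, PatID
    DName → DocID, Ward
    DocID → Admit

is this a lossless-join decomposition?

Common attributes: Patient1 ∩ Patient2 = {Room}.
No dependency enlarges {Room}, so (Room)⁺ = {Room}.
The closure contains neither all of Patient1 = {Room, PName, Ward} nor all of Patient2 = {Room, DocID, Admit, DName, PatID}, so the common attributes are not a superkey of either fragment. The join is lossy.

No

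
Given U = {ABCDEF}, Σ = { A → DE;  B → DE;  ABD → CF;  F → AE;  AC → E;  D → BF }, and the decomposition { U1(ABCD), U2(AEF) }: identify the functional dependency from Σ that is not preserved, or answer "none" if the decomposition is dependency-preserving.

none

A → DE: restricted closure across fragments reaches DE.
B → DE: restricted closure across fragments reaches DE.
ABD → CF: restricted closure across fragments reaches CF.
F → AE lies within U2.
AC → E: restricted closure across fragments reaches E.
D → BF: restricted closure across fragments reaches BF.
Every dependency is enforceable on the fragments, so the decomposition is dependency-preserving.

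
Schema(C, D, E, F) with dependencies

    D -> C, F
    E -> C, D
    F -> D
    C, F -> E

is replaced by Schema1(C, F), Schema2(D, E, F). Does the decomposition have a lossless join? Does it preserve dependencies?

Lossless test: (F)⁺ = {C, D, E, F}, which contains all of one fragment — lossless.
Dependency preservation: D → C, F; E → C, D; C, F → E are not contained in any single fragment, but the restricted closure of each left-hand side across the fragments still reaches the right-hand side; the remaining FDs each lie inside some fragment. All dependencies are preserved.

lossless and dependency-preserving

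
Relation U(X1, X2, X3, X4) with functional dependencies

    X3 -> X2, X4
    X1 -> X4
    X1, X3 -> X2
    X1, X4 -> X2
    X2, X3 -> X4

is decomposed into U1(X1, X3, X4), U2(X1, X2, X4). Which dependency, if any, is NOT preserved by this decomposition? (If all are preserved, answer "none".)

Check X3 → X2, X4: no single fragment contains all of {X2, X3, X4}, and the restricted closure of {X3} across the fragments never reaches {X2, X4}.
X1 → X4 is preserved.
X1, X3 → X2 is preserved.
X1, X4 → X2 is preserved.
X2, X3 → X4 is preserved.

X3 -> X2, X4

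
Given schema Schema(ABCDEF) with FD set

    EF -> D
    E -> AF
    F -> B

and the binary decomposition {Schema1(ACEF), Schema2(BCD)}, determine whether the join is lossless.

No

Common attributes: Schema1 ∩ Schema2 = {C}.
No dependency enlarges {C}, so (C)⁺ = {C}.
The closure contains neither all of Schema1 = {ACEF} nor all of Schema2 = {BCD}, so the common attributes are not a superkey of either fragment. The join is lossy.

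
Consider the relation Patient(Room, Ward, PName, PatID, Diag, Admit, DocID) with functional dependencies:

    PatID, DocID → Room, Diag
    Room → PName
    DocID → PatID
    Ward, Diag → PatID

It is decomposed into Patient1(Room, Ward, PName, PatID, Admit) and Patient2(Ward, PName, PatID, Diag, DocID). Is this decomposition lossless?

No

Common attributes: Patient1 ∩ Patient2 = {Ward, PName, PatID}.
No dependency enlarges {Ward, PName, PatID}, so (Ward, PName, PatID)⁺ = {Ward, PName, PatID}.
The closure contains neither all of Patient1 = {Room, Ward, PName, PatID, Admit} nor all of Patient2 = {Ward, PName, PatID, Diag, DocID}, so the common attributes are not a superkey of either fragment. The join is lossy.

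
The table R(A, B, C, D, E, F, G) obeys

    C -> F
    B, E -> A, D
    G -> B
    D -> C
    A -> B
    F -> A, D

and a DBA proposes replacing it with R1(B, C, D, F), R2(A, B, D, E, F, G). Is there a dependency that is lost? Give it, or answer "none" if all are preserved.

C → F lies within R1.
B, E → A, D lies within R2.
G → B lies within R2.
D → C lies within R1.
A → B lies within R2.
F → A, D lies within R2.
Every dependency is enforceable on the fragments, so the decomposition is dependency-preserving.

none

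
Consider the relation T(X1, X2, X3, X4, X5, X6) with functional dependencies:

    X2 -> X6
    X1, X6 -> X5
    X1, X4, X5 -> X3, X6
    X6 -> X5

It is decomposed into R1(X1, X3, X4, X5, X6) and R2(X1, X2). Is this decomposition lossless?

Common attributes: R1 ∩ R2 = {X1}.
No dependency enlarges {X1}, so (X1)⁺ = {X1}.
The closure contains neither all of R1 = {X1, X3, X4, X5, X6} nor all of R2 = {X1, X2}, so the common attributes are not a superkey of either fragment. The join is lossy.

No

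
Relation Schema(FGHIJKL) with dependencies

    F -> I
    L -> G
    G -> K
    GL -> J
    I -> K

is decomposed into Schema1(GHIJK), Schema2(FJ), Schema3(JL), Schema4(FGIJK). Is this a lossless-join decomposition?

Chase test. Columns are FGHIJKL; row i has aⱼ where attribute j ∈ Schemai, else bᵢⱼ.
Initial tableau (one row per fragment):
  row 1: b11 a2 a3 a4 a5 a6 b17
  row 2: a1 b22 b23 b24 a5 b26 b27
  row 3: b31 b32 b33 b34 a5 b36 a7
  row 4: a1 a2 b43 a4 a5 a6 b47
Rows 2 and 4 agree on F; apply F→I and equate their I entries.
Rows 1 and 2 agree on I; apply I→K and equate their K entries.
No row becomes fully distinguished — the join is lossy.

No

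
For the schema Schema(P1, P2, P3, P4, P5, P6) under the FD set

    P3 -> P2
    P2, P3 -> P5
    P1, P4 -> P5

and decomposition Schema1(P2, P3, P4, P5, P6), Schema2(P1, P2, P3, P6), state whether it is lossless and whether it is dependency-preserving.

lossy and not dependency-preserving

Lossless test: (P2, P3, P6)⁺ = {P2, P3, P5, P6}, which is a superkey of neither fragment — lossy.
Dependency preservation: the restricted closure of {P1, P4} across the fragments never reaches {P5}, so P1, P4 → P5 cannot be enforced without a join — not preserved.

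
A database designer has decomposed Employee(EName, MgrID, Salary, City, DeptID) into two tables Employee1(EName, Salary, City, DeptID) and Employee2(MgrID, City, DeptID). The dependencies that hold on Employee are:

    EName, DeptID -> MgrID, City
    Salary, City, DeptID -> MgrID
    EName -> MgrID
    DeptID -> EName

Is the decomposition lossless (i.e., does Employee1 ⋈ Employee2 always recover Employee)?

Yes

Common attributes: Employee1 ∩ Employee2 = {City, DeptID}.
Closure of {City, DeptID}: DeptID → EName applies, adding EName; EName, DeptID → MgrID, City applies, adding MgrID. So (City, DeptID)⁺ = {EName, MgrID, City, DeptID}.
This closure contains every attribute of Employee2, so Employee1 ∩ Employee2 → Employee2. The join is lossless.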